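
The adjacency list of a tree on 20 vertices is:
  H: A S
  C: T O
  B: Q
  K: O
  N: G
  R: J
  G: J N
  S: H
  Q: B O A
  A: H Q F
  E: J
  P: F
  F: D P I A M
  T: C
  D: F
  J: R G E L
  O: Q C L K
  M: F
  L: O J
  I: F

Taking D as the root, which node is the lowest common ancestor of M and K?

F

M's ancestor chain is M, F, D and K's is K, O, Q, A, F, D; they first meet at F.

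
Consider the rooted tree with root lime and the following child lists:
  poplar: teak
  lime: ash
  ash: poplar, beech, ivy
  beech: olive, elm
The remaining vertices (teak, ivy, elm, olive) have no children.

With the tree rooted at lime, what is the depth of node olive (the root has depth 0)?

3

Path from lime to olive: lime – ash – beech – olive, which has 3 edges.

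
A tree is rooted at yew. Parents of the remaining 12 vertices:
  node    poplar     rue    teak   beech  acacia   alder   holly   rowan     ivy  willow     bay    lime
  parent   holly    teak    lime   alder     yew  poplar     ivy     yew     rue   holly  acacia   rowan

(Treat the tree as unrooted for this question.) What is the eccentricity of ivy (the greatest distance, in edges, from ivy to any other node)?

A farthest node from ivy is bay.
The path ivy-rue-teak-lime-rowan-yew-acacia-bay has 7 edges.

7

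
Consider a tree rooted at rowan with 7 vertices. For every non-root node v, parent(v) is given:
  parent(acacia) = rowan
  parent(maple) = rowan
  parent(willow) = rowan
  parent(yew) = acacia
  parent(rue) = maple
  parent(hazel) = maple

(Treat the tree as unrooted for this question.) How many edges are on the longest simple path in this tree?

4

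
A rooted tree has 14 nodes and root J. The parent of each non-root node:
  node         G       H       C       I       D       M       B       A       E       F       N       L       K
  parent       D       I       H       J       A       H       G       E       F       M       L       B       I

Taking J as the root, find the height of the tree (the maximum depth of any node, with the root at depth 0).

11

A deepest node is N, reached by J-I-H-M-F-E-A-D-G-B-L-N.
That path has 11 edges, so the height is 11.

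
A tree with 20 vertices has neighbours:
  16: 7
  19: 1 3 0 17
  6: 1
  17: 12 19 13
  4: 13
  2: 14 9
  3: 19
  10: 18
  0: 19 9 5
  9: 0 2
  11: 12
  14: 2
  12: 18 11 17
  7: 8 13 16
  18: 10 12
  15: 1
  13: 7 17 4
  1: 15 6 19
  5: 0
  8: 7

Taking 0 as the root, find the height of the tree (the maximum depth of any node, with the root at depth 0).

10 sits deepest: 0 → 19 → 17 → 12 → 18 → 10 — 5 edges from the root.

5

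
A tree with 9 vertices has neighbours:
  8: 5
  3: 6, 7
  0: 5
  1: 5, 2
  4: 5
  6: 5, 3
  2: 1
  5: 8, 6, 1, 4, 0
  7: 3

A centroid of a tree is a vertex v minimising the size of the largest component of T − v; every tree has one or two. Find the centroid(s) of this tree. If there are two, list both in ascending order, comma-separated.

Delete 5: the remaining components have sizes 3, 2, 1, 1, 1. Max 3 ≤ 4, so 5 is a centroid.
Every other node leaves some component of size > 4, so the centroid is unique.

5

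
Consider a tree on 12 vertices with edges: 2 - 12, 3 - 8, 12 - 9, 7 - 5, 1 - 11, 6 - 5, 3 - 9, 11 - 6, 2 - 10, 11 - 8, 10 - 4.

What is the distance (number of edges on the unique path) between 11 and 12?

Walking from 11: 11 – 8 – 3 – 9 – 12. Length 4.

4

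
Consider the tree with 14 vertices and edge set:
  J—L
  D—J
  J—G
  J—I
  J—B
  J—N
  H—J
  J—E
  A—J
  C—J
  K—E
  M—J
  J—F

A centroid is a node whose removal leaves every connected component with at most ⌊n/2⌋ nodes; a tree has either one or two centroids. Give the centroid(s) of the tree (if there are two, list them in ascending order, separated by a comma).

J

Delete J: the remaining components have sizes 2, 1, 1, 1, 1, 1, 1, 1, 1, 1, 1, 1. Max 2 ≤ 7, so J is a centroid.
Every other node leaves some component of size > 7, so the centroid is unique.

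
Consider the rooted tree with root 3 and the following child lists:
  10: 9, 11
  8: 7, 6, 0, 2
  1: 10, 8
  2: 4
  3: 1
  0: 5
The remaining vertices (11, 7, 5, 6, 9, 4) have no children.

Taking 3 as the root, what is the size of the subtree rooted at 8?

8's subtree: {8, 0, 7, 6, 2, 5, 4}, size 7.

7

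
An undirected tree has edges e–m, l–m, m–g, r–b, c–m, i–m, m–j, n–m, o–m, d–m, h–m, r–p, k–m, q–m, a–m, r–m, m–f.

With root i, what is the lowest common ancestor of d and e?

d's ancestor chain is d, m, i and e's is e, m, i; they first meet at m.

m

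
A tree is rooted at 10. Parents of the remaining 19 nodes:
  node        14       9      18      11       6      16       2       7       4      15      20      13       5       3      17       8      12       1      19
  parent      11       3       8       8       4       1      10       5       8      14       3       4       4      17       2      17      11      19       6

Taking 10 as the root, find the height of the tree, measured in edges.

The longest root-to-leaf path is 10 – 2 – 17 – 8 – 4 – 6 – 19 – 1 – 16 (8 edges).

8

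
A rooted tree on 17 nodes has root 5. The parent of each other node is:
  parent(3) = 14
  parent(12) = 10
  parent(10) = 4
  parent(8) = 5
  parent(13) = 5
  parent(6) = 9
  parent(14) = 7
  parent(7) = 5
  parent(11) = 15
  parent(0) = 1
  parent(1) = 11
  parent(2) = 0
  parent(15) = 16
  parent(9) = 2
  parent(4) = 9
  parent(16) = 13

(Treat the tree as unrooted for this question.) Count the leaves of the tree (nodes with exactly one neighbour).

4

The leaves are 3, 6, 8, 12.
That is 4 leaves.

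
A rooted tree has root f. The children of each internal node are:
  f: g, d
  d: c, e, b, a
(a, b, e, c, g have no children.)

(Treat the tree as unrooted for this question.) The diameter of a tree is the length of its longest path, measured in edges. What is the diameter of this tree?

Starting from g, a farthest node is c at distance 3.
One longest path: g - f - d - c.
So the diameter is 3.

3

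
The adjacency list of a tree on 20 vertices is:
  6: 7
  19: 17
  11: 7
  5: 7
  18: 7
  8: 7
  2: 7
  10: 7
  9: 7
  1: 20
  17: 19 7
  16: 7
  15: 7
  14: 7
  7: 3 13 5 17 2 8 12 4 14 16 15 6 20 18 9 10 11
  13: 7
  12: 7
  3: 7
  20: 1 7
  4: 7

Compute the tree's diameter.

BFS from 1 reaches 19 last, at distance 4; BFS from 19 confirms no node is farther.
Path: 1 – 20 – 7 – 17 – 19.

4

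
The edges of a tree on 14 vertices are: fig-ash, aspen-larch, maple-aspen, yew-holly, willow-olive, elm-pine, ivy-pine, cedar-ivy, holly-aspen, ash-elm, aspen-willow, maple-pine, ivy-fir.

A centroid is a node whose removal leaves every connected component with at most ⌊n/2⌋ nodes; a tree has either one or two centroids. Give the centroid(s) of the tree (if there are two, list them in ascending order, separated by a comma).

maple, pine

If maple is removed the pieces have sizes 7, 6, all ≤ ⌊14/2⌋ = 7.
pine is adjacent to maple and is also a centroid (the largest component after removing it is likewise 7).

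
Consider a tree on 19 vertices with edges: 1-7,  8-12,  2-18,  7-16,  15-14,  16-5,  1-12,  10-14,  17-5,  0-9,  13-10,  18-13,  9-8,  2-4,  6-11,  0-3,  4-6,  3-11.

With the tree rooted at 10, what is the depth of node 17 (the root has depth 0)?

16

Climbing from 17 to the root: 17–5–16–7–1–12–8–9–0–3–11–6–4–2–18–13–10. That's 16 steps.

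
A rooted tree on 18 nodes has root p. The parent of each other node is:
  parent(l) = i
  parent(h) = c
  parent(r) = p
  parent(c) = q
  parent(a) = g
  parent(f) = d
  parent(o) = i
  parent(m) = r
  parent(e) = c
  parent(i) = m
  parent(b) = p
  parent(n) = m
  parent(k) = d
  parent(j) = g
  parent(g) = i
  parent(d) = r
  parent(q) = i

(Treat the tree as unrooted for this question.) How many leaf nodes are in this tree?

10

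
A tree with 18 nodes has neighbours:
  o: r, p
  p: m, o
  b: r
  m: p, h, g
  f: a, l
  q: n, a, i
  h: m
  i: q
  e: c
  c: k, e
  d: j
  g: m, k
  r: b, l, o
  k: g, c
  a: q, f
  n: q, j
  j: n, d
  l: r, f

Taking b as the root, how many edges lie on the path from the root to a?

4

Climbing from a to the root: a → f → l → r → b. That's 4 steps.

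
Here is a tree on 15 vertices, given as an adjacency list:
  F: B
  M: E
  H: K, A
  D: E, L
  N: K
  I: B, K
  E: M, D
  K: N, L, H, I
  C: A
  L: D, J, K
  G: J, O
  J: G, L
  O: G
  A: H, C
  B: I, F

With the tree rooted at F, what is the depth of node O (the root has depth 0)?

7

Path from F to O: F → B → I → K → L → J → G → O, which has 7 edges.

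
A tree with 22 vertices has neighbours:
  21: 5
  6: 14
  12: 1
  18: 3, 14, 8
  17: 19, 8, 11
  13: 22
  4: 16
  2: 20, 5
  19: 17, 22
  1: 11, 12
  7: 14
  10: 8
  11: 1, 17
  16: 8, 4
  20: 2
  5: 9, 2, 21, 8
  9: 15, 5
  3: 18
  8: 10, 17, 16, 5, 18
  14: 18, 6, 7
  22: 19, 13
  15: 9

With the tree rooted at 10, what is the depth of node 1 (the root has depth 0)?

4

Climbing from 1 to the root: 1 – 11 – 17 – 8 – 10. That's 4 steps.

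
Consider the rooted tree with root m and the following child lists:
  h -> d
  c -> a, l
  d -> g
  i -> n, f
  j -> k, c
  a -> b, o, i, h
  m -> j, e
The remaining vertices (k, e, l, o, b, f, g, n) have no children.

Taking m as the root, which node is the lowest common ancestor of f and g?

a

Ancestors of f (toward the root): f, i, a, c, j, m.
Ancestors of g: g, d, h, a, c, j, m.
The deepest node appearing in both lists is a.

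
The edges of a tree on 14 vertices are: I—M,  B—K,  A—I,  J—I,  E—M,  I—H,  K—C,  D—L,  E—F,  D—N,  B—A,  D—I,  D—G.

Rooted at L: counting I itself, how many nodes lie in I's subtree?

The subtree rooted at I contains: I, A, M, H, J, B, E, K, F, C — 10 nodes.

10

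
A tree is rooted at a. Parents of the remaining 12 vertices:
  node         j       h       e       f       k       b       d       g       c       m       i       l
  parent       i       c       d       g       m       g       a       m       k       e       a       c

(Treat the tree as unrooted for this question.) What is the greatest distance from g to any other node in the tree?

The node farthest from g is j, via g–m–e–d–a–i–j — 6 edges.

6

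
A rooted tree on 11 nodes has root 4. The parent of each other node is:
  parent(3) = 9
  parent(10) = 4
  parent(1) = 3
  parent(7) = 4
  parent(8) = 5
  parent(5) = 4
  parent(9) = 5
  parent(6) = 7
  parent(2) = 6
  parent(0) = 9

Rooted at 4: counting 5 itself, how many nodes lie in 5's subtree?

The subtree rooted at 5 contains: 5, 9, 8, 3, 0, 1 — 6 nodes.

6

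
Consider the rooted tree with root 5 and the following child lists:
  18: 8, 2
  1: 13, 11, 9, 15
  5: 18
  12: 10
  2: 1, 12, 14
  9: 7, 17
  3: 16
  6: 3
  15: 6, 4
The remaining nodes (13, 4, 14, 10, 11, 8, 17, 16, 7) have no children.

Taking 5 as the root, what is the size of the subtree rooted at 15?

5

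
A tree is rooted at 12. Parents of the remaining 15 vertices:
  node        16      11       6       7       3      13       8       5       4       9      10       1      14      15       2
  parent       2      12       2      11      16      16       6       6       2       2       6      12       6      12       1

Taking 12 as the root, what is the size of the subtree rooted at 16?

3

Descendants of 16 (including itself): 16, 3, 13. That's 3.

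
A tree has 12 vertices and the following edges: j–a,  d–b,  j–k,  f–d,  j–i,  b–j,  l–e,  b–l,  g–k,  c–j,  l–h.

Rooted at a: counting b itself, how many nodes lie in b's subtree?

The subtree rooted at b contains: b, d, l, f, e, h — 6 nodes.

6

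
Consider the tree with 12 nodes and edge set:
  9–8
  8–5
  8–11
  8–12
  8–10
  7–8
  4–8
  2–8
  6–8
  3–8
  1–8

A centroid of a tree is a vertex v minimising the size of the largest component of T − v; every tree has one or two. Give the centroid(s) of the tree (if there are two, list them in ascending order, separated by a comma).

If 8 is removed the pieces have sizes 1, 1, 1, 1, 1, 1, 1, 1, 1, 1, 1, all ≤ ⌊12/2⌋ = 6.
No neighbour of 8 does as well, so 8 is the unique centroid.

8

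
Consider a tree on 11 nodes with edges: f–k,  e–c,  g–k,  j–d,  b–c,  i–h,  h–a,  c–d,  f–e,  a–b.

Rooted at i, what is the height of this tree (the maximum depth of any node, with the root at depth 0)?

The longest root-to-leaf path is i-h-a-b-c-e-f-k-g (8 edges).

8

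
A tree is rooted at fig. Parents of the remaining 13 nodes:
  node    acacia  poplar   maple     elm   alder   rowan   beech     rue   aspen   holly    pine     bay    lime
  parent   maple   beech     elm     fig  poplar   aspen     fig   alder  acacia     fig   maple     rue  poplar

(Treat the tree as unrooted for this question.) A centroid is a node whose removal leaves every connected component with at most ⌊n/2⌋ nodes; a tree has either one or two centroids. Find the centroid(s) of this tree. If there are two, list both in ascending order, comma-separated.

Removing fig splits the tree into components of sizes 6, 6, 1; the largest is 6 ≤ ⌊14/2⌋ = 7.
No neighbour of fig does as well, so fig is the unique centroid.

fig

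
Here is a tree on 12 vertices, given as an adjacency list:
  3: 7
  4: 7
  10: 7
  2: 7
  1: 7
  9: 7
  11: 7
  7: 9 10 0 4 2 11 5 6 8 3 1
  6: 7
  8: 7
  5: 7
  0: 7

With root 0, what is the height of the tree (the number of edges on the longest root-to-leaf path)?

The longest root-to-leaf path is 0 – 7 – 4 (2 edges).

2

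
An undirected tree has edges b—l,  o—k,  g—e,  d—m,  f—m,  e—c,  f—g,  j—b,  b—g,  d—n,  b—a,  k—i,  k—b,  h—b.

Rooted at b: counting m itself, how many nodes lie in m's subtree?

3

Descendants of m (including itself): m, d, n. That's 3.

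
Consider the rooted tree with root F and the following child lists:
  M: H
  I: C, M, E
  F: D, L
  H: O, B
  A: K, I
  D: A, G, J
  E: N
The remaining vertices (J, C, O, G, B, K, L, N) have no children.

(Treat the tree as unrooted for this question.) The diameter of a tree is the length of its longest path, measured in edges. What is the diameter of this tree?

A longest path is L–F–D–A–I–M–H–O, with 7 edges.

7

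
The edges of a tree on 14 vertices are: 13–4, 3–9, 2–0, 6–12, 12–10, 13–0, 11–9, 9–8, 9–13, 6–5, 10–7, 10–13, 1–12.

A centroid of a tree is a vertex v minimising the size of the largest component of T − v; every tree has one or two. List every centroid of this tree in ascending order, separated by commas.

Removing 13 splits the tree into components of sizes 6, 4, 2, 1; the largest is 6 ≤ ⌊14/2⌋ = 7.
No neighbour of 13 does as well, so 13 is the unique centroid.

13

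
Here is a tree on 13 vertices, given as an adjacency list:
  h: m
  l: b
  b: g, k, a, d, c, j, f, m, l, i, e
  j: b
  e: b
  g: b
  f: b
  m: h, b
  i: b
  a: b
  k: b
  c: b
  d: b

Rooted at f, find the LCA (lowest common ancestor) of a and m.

b

Ancestors of a (toward the root): a, b, f.
Ancestors of m: m, b, f.
The deepest node appearing in both lists is b.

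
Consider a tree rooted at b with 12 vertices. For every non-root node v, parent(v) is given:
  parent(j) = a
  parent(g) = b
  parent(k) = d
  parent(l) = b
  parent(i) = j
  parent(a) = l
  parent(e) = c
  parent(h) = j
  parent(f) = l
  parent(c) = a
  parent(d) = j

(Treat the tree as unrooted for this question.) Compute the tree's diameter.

BFS from g reaches k last, at distance 6; BFS from k confirms no node is farther.
Path: g – b – l – a – j – d – k.

6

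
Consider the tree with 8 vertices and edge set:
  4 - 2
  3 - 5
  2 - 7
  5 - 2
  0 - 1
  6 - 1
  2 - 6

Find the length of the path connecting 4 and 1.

3

4–2–6–1: 3 edges.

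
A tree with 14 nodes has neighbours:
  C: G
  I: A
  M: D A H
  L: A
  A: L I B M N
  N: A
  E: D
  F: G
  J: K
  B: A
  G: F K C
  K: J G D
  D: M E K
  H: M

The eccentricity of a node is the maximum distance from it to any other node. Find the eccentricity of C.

6

A farthest node from C is N (B, I, L also at distance 6).
The path C–G–K–D–M–A–N has 6 edges.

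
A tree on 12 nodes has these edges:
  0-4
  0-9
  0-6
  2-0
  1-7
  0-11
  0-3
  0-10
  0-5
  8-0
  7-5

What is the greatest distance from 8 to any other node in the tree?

4

The node farthest from 8 is 1, via 8 – 0 – 5 – 7 – 1 — 4 edges.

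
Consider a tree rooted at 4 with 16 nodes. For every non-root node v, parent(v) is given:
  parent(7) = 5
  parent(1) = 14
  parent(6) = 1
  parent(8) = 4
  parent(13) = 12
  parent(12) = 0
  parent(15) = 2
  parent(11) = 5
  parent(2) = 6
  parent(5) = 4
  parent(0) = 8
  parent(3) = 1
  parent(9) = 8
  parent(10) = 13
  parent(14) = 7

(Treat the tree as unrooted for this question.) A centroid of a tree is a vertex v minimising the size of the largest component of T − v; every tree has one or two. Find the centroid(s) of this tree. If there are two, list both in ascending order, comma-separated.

Removing 5 splits the tree into components of sizes 7, 7, 1; the largest is 7 ≤ ⌊16/2⌋ = 8.
No neighbour of 5 does as well, so 5 is the unique centroid.

5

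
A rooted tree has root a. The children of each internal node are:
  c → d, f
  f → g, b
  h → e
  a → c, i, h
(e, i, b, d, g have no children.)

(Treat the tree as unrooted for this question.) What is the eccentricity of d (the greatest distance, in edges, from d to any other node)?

4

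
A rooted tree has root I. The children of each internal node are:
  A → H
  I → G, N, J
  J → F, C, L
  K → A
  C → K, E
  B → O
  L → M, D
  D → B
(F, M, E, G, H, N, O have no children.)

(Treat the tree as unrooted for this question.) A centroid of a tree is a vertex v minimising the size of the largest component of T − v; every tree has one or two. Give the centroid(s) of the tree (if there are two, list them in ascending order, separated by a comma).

Delete J: the remaining components have sizes 5, 5, 3, 1. Max 5 ≤ 7, so J is a centroid.
No neighbour of J does as well, so J is the unique centroid.

J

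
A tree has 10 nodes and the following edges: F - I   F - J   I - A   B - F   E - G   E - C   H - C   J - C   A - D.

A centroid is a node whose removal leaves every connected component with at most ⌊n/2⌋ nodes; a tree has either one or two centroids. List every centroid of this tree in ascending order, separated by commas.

F, J

If F is removed the pieces have sizes 5, 3, 1, all ≤ ⌊10/2⌋ = 5.
J is adjacent to F and is also a centroid (the largest component after removing it is likewise 5).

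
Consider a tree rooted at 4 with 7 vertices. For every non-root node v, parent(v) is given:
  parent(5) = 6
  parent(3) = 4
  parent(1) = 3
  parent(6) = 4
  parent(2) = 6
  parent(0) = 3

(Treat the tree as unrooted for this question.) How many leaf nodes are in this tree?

Degree-1 nodes: 0, 1, 2, 5 — 4 of them.

4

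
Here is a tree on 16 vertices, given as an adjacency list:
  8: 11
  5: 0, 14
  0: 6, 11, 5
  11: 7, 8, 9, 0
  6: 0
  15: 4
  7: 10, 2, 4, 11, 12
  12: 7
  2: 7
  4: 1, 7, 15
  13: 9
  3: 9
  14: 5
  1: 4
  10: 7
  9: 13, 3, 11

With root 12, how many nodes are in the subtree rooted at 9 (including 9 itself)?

Descendants of 9 (including itself): 9, 3, 13. That's 3.

3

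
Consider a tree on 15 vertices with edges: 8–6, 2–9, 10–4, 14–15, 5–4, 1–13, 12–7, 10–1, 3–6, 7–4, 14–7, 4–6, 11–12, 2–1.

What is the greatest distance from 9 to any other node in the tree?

7

The node farthest from 9 is 15 (11 also at distance 7), via 9 – 2 – 1 – 10 – 4 – 7 – 14 – 15 — 7 edges.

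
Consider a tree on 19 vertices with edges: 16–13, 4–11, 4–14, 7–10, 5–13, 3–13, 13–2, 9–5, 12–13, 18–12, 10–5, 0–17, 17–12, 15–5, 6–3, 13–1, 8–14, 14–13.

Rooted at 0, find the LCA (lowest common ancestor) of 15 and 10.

5

Ancestors of 15 (toward the root): 15, 5, 13, 12, 17, 0.
Ancestors of 10: 10, 5, 13, 12, 17, 0.
The deepest node appearing in both lists is 5.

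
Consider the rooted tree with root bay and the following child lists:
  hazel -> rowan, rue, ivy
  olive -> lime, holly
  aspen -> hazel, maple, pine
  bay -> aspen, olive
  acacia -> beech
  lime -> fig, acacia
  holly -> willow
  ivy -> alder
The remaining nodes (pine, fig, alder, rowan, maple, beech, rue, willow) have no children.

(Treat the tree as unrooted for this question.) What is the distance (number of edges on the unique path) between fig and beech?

3

Walking from fig: fig – lime – acacia – beech. Length 3.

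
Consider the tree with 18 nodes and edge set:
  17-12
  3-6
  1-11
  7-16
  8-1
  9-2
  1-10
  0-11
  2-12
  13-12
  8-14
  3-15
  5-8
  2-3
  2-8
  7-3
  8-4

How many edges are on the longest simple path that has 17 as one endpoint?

6

The node farthest from 17 is 0, via 17-12-2-8-1-11-0 — 6 edges.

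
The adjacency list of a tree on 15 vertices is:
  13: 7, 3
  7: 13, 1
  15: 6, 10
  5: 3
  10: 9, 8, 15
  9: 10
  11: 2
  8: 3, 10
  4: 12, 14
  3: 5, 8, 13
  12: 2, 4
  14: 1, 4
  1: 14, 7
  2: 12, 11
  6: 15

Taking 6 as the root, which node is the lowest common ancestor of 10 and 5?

10

10's ancestor chain is 10, 15, 6 and 5's is 5, 3, 8, 10, 15, 6; they first meet at 10.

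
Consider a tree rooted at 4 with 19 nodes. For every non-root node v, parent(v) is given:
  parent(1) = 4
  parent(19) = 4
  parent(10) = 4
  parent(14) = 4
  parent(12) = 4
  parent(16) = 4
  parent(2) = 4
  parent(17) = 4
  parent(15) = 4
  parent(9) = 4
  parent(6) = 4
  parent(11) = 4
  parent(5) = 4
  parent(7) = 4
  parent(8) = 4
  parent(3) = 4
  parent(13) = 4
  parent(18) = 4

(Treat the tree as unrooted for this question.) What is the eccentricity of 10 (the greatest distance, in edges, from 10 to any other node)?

2

A farthest node from 10 is 6 (8, 19, 13, 9, 16, 7, 14, 3, 1, 12, 2, 5, 18, 15, 17, 11 also at distance 2).
The path 10–4–6 has 2 edges.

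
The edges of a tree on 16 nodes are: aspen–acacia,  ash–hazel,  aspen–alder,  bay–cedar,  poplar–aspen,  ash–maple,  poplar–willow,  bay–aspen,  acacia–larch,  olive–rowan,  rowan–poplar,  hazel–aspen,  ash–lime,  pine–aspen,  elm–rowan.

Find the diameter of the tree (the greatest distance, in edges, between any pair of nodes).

BFS from elm reaches lime last, at distance 6; BFS from lime confirms no node is farther.
Path: elm–rowan–poplar–aspen–hazel–ash–lime.

6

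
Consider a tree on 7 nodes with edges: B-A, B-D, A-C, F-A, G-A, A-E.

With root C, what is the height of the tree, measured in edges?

D sits deepest: C – A – B – D — 3 edges from the root.

3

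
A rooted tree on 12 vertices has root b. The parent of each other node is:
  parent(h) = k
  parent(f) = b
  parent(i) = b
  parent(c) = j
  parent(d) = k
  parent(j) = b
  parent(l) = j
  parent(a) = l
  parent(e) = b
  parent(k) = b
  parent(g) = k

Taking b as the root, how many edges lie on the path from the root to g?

b–k–g — 2 edges.

2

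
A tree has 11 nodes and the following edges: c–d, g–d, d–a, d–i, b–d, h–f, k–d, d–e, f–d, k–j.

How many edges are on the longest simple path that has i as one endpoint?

3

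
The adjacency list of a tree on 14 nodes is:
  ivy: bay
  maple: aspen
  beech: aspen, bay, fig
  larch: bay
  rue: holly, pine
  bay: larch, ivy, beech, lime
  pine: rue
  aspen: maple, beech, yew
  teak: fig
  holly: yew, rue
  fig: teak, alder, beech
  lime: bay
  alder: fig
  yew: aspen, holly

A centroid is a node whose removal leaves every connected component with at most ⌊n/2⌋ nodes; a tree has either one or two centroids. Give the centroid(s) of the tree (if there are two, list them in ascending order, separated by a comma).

Delete beech: the remaining components have sizes 6, 4, 3. Max 6 ≤ 7, so beech is a centroid.
Every other node leaves some component of size > 7, so the centroid is unique.

beech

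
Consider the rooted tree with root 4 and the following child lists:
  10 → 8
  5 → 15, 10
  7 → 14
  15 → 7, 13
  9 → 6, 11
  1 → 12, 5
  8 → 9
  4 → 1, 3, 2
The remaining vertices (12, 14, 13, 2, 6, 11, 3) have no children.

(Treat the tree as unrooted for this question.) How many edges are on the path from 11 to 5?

4

Walking from 11: 11–9–8–10–5. Length 4.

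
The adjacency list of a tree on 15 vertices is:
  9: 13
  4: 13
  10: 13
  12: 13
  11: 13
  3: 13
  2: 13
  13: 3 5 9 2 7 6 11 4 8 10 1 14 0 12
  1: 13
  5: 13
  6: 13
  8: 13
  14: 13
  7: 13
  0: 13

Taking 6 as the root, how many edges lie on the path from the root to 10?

2

Climbing from 10 to the root: 10 – 13 – 6. That's 2 steps.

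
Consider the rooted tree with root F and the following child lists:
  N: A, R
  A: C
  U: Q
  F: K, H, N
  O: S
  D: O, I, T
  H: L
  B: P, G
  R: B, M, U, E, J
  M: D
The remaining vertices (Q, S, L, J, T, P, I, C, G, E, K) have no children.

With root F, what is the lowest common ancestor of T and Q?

Ancestors of T (toward the root): T, D, M, R, N, F.
Ancestors of Q: Q, U, R, N, F.
The deepest node appearing in both lists is R.

R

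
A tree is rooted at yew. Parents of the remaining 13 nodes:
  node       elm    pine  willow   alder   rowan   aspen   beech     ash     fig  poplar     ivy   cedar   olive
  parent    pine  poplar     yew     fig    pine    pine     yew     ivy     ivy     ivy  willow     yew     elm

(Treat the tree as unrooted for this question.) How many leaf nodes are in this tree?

Exactly 7 nodes have a single neighbour: alder, ash, aspen, beech, cedar, olive, rowan.

7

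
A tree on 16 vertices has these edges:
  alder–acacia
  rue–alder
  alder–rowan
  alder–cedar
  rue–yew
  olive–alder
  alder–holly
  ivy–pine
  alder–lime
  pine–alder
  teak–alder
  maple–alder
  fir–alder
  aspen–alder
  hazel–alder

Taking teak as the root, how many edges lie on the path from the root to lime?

2

Climbing from lime to the root: lime → alder → teak. That's 2 steps.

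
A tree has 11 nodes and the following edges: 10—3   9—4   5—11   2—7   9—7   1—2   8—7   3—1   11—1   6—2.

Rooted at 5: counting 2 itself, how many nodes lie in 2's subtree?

6

Descendants of 2 (including itself): 2, 6, 7, 9, 8, 4. That's 6.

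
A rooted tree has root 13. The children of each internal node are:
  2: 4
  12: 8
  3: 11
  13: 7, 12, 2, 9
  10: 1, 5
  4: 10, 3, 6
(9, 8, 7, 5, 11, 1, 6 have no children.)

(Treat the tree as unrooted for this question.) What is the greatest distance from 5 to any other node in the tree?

6

The node farthest from 5 is 8, via 5 – 10 – 4 – 2 – 13 – 12 – 8 — 6 edges.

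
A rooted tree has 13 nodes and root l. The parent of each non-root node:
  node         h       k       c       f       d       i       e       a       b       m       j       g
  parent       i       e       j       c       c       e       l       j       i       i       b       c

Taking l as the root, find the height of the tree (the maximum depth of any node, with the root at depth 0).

6

d sits deepest: l–e–i–b–j–c–d — 6 edges from the root.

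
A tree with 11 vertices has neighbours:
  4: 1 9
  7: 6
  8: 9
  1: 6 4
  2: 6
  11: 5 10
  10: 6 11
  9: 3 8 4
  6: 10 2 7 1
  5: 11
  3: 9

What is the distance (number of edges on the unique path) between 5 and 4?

5 – 11 – 10 – 6 – 1 – 4: 5 edges.

5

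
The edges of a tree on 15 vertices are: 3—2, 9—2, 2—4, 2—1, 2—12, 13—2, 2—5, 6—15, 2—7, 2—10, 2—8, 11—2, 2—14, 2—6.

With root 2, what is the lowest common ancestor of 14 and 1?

Path 14→root: 14 2; path 1→root: 1 2.
First common node: 2.

2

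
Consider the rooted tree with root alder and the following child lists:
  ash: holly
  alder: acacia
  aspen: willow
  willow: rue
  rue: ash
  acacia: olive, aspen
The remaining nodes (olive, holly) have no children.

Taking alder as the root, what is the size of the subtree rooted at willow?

4

willow's subtree: {willow, rue, ash, holly}, size 4.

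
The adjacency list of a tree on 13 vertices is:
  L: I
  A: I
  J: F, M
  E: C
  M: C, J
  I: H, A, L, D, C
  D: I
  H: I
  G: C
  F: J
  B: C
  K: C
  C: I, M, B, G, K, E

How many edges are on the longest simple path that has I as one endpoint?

4

A farthest node from I is F.
The path I-C-M-J-F has 4 edges.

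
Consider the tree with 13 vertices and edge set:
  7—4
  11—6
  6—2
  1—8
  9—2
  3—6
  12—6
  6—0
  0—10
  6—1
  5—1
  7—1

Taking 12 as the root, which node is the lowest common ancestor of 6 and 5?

6's ancestor chain is 6, 12 and 5's is 5, 1, 6, 12; they first meet at 6.

6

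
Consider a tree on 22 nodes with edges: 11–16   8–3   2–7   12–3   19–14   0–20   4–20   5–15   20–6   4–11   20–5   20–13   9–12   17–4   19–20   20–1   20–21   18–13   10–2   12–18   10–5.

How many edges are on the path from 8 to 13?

8 - 3 - 12 - 18 - 13: 4 edges.

4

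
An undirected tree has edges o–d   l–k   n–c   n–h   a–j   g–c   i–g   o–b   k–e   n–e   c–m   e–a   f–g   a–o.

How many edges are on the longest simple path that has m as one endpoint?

A farthest node from m is d (b also at distance 6).
The path m–c–n–e–a–o–d has 6 edges.

6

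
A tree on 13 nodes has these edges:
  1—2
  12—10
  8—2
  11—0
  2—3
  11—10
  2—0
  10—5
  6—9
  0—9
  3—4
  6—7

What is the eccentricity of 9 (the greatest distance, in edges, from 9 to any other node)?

Distances from 9 peak at 4, attained at 5 (12, 4 also at distance 4).
9–0–11–10–5

4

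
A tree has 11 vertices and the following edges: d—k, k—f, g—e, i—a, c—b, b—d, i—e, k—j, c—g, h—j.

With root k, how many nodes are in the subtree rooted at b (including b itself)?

b's subtree: {b, c, g, e, i, a}, size 6.

6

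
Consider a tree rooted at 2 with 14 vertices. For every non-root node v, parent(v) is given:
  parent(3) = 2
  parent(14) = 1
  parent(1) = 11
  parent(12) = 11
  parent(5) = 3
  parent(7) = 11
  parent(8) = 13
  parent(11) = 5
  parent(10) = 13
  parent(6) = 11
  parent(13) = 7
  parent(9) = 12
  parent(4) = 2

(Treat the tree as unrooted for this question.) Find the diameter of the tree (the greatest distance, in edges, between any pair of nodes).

7

A longest path is 4 – 2 – 3 – 5 – 11 – 7 – 13 – 10, with 7 edges.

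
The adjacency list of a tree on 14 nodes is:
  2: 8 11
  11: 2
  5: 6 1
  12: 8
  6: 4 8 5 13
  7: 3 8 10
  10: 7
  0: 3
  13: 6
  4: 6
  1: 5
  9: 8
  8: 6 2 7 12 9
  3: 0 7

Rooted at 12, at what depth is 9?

2

12–8–9 — 2 edges.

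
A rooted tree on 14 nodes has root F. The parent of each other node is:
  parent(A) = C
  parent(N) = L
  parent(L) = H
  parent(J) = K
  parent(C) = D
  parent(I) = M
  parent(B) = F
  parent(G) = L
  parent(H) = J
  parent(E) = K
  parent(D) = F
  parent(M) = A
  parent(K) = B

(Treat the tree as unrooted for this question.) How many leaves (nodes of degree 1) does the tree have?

4

The leaves are E, G, I, N.
That is 4 leaves.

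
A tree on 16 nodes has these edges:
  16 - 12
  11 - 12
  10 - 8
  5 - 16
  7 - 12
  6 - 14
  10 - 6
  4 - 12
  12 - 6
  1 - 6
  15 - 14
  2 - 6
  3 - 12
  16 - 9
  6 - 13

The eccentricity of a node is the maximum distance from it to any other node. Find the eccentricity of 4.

A farthest node from 4 is 15 (8 also at distance 4).
The path 4-12-6-14-15 has 4 edges.

4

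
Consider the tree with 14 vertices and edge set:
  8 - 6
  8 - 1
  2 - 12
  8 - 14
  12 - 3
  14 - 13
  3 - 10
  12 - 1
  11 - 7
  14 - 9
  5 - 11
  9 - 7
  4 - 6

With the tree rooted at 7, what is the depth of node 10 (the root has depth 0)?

7 – 9 – 14 – 8 – 1 – 12 – 3 – 10 — 7 edges.

7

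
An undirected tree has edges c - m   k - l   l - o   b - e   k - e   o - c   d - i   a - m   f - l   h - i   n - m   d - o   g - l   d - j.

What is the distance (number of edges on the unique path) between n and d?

4

The path is n – m – c – o – d, which has 4 edges.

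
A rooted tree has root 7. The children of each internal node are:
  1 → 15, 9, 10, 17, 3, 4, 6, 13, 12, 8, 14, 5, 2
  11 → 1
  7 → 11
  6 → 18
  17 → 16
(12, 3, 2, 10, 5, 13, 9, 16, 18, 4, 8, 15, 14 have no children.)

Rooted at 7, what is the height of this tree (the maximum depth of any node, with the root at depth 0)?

4

16 sits deepest: 7-11-1-17-16 — 4 edges from the root.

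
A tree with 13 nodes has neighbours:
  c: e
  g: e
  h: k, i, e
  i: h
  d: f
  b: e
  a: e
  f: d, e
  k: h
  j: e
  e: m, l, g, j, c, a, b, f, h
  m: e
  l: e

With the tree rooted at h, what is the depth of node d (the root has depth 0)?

3

Climbing from d to the root: d – f – e – h. That's 3 steps.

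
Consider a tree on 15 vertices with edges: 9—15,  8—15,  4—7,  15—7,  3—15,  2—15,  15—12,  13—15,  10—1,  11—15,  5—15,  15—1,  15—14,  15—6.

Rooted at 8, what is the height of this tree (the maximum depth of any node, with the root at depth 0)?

3

A deepest node is 4, reached by 8-15-7-4.
That path has 3 edges, so the height is 3.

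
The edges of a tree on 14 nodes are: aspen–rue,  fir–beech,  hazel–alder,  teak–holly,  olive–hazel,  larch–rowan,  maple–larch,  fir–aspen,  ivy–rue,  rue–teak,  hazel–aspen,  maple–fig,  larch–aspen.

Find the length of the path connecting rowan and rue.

The path is rowan–larch–aspen–rue, which has 3 edges.

3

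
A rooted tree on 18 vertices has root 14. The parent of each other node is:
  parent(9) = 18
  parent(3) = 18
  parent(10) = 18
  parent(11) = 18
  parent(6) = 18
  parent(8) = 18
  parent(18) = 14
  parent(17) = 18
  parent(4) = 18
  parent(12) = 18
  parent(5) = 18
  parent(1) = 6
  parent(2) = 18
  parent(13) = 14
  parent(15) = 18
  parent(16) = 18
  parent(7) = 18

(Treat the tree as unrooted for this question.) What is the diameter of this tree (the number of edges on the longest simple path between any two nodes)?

A longest path is 1 – 6 – 18 – 14 – 13, with 4 edges.

4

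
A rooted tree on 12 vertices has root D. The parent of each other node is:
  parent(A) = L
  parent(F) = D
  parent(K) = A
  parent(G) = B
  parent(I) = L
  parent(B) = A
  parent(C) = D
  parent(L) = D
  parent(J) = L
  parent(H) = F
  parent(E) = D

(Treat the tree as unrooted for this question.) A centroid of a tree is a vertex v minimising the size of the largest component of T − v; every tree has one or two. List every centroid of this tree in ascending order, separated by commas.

If L is removed the pieces have sizes 5, 4, 1, 1, all ≤ ⌊12/2⌋ = 6.
No neighbour of L does as well, so L is the unique centroid.

L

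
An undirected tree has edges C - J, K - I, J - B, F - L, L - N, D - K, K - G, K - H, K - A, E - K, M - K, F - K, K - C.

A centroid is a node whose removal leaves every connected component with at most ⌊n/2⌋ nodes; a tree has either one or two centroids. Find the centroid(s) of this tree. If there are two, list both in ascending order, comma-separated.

If K is removed the pieces have sizes 3, 3, 1, 1, 1, 1, 1, 1, 1, all ≤ ⌊14/2⌋ = 7.
No neighbour of K does as well, so K is the unique centroid.

K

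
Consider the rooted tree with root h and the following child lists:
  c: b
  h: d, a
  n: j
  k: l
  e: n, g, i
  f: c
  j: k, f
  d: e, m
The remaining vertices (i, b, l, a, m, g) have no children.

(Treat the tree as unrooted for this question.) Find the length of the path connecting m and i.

3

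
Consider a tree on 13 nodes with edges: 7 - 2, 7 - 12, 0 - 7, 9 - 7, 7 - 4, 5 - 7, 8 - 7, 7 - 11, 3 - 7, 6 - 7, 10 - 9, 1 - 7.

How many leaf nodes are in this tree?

11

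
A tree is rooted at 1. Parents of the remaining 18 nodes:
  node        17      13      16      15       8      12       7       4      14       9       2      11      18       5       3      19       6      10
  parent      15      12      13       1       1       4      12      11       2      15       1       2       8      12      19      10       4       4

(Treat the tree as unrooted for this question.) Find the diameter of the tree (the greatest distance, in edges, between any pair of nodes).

8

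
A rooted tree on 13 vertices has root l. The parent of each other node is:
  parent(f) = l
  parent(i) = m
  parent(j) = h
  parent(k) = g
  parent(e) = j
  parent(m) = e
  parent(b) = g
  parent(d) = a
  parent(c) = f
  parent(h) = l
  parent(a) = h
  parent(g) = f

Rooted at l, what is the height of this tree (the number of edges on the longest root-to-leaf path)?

5

A deepest node is i, reached by l-h-j-e-m-i.
That path has 5 edges, so the height is 5.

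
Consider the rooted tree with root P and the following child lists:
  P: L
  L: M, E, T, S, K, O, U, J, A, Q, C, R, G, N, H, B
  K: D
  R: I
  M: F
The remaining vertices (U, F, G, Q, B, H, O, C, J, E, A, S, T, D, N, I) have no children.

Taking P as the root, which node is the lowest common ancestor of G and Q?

L

G's ancestor chain is G, L, P and Q's is Q, L, P; they first meet at L.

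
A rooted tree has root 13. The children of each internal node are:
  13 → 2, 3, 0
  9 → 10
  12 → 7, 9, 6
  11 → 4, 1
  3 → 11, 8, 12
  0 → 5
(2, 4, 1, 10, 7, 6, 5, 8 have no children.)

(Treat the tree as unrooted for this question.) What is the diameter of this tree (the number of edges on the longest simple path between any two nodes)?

6

Starting from 10, a farthest node is 5 at distance 6.
One longest path: 10 – 9 – 12 – 3 – 13 – 0 – 5.
So the diameter is 6.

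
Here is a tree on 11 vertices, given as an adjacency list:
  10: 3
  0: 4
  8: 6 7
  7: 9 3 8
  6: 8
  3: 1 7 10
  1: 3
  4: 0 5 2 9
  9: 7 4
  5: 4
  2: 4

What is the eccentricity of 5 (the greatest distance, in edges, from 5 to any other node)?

A farthest node from 5 is 1 (10, 6 also at distance 5).
The path 5 – 4 – 9 – 7 – 3 – 1 has 5 edges.

5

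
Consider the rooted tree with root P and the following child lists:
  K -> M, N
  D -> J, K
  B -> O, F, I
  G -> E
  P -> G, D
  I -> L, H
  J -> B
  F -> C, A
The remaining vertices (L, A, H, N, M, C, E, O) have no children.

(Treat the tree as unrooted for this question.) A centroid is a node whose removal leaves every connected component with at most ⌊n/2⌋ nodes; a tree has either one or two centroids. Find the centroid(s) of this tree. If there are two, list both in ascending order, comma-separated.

If B is removed the pieces have sizes 8, 3, 3, 1, all ≤ ⌊16/2⌋ = 8.
Its neighbour J also leaves a largest component of size 8, so both are centroids.

B, J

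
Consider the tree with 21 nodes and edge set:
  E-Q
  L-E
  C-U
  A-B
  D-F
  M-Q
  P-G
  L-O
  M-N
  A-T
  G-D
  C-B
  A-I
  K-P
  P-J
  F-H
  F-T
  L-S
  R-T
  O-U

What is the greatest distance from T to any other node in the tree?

10

A farthest node from T is N.
The path T–A–B–C–U–O–L–E–Q–M–N has 10 edges.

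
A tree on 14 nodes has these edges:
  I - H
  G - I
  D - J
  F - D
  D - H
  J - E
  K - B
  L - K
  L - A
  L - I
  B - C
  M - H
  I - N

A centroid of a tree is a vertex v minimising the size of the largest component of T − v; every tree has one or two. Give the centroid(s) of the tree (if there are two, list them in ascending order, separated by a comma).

I

Delete I: the remaining components have sizes 6, 5, 1, 1. Max 6 ≤ 7, so I is a centroid.
No neighbour of I does as well, so I is the unique centroid.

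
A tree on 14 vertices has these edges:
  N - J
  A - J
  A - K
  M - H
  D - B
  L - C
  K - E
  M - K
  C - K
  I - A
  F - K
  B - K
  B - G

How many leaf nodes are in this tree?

8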